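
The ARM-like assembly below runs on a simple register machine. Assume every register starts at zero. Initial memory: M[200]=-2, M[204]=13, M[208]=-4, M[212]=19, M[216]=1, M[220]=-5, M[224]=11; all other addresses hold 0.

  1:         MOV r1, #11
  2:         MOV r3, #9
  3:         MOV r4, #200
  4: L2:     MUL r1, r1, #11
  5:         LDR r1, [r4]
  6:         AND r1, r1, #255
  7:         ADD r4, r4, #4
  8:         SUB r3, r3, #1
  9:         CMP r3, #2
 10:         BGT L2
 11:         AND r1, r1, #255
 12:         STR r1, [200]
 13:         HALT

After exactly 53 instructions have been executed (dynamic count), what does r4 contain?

after MOV r1, #11: r1=11
after MOV r3, #9: r3=9
after MOV r4, #200: r4=200
after MUL r1, r1, #11: r1=11*11=121
after LDR r1, [r4]: r1=M[200]=-2
after AND r1, r1, #255: r1=(-2)&255=254
after ADD r4, r4, #4: r4=200+4=204
after SUB r3, r3, #1: r3=9-1=8
CMP r3, #2  (cmp 8,2)
BGT L2: taken
after MUL r1, r1, #11: r1=254*11=2794
after LDR r1, [r4]: r1=M[204]=13
after AND r1, r1, #255: r1=13&255=13
after ADD r4, r4, #4: r4=204+4=208
after SUB r3, r3, #1: r3=8-1=7
CMP r3, #2  (cmp 7,2)
BGT L2: taken
after MUL r1, r1, #11: r1=13*11=143
after LDR r1, [r4]: r1=M[208]=-4
after AND r1, r1, #255: r1=(-4)&255=252
after ADD r4, r4, #4: r4=208+4=212
after SUB r3, r3, #1: r3=7-1=6
CMP r3, #2  (cmp 6,2)
BGT L2: taken
after MUL r1, r1, #11: r1=252*11=2772
after LDR r1, [r4]: r1=M[212]=19
after AND r1, r1, #255: r1=19&255=19
after ADD r4, r4, #4: r4=212+4=216
after SUB r3, r3, #1: r3=6-1=5
CMP r3, #2  (cmp 5,2)
BGT L2: taken
after MUL r1, r1, #11: r1=19*11=209
after LDR r1, [r4]: r1=M[216]=1
after AND r1, r1, #255: r1=1&255=1
after ADD r4, r4, #4: r4=216+4=220
after SUB r3, r3, #1: r3=5-1=4
CMP r3, #2  (cmp 4,2)
BGT L2: taken
after MUL r1, r1, #11: r1=1*11=11
after LDR r1, [r4]: r1=M[220]=-5
after AND r1, r1, #255: r1=(-5)&255=251
after ADD r4, r4, #4: r4=220+4=224
after SUB r3, r3, #1: r3=4-1=3
CMP r3, #2  (cmp 3,2)
BGT L2: taken
after MUL r1, r1, #11: r1=251*11=2761
after LDR r1, [r4]: r1=M[224]=11
after AND r1, r1, #255: r1=11&255=11
after ADD r4, r4, #4: r4=224+4=228
after SUB r3, r3, #1: r3=3-1=2
CMP r3, #2  (cmp 2,2)
BGT L2: not taken
after AND r1, r1, #255: r1=11&255=11
After step 53: r4 = 228.

228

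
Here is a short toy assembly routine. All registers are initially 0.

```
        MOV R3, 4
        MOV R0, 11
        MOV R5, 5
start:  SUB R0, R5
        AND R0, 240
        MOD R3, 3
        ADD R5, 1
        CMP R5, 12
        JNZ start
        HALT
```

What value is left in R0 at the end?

MOV R3, 4 → R3=4
MOV R0, 11 → R0=11
MOV R5, 5 → R5=5
SUB R0, R5 → R0=11-5=6
AND R0, 240 → R0=6&240=0
MOD R3, 3 → R3=4%3=1
ADD R5, 1 → R5=5+1=6
CMP R5, 12  (cmp 6,12)
JNZ start: taken
SUB R0, R5 → R0=0-6=-6
AND R0, 240 → R0=(-6)&240=240
MOD R3, 3 → R3=1%3=1
ADD R5, 1 → R5=6+1=7
CMP R5, 12  (cmp 7,12)
JNZ start: taken
SUB R0, R5 → R0=240-7=233
AND R0, 240 → R0=233&240=224
MOD R3, 3 → R3=1%3=1
ADD R5, 1 → R5=7+1=8
CMP R5, 12  (cmp 8,12)
JNZ start: taken
SUB R0, R5 → R0=224-8=216
AND R0, 240 → R0=216&240=208
MOD R3, 3 → R3=1%3=1
ADD R5, 1 → R5=8+1=9
CMP R5, 12  (cmp 9,12)
JNZ start: taken
SUB R0, R5 → R0=208-9=199
AND R0, 240 → R0=199&240=192
MOD R3, 3 → R3=1%3=1
ADD R5, 1 → R5=9+1=10
CMP R5, 12  (cmp 10,12)
JNZ start: taken
SUB R0, R5 → R0=192-10=182
AND R0, 240 → R0=182&240=176
MOD R3, 3 → R3=1%3=1
ADD R5, 1 → R5=10+1=11
CMP R5, 12  (cmp 11,12)
JNZ start: taken
SUB R0, R5 → R0=176-11=165
AND R0, 240 → R0=165&240=160
MOD R3, 3 → R3=1%3=1
ADD R5, 1 → R5=11+1=12
CMP R5, 12  (cmp 12,12)
JNZ start: not taken
halt.

160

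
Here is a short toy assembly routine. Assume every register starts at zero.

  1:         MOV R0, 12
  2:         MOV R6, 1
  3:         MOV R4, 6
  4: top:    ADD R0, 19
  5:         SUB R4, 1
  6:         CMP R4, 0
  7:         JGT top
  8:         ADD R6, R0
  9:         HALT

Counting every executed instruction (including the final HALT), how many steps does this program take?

29

MOV R0, 12 → R0=12
MOV R6, 1 → R6=1
MOV R4, 6 → R4=6
ADD R0, 19 → R0=12+19=31
SUB R4, 1 → R4=6-1=5
CMP R4, 0  (cmp 5,0)
JGT top: taken
ADD R0, 19 → R0=31+19=50
SUB R4, 1 → R4=5-1=4
CMP R4, 0  (cmp 4,0)
JGT top: taken
ADD R0, 19 → R0=50+19=69
SUB R4, 1 → R4=4-1=3
CMP R4, 0  (cmp 3,0)
JGT top: taken
ADD R0, 19 → R0=69+19=88
SUB R4, 1 → R4=3-1=2
CMP R4, 0  (cmp 2,0)
JGT top: taken
ADD R0, 19 → R0=88+19=107
SUB R4, 1 → R4=2-1=1
CMP R4, 0  (cmp 1,0)
JGT top: taken
ADD R0, 19 → R0=107+19=126
SUB R4, 1 → R4=1-1=0
CMP R4, 0  (cmp 0,0)
JGT top: not taken
ADD R6, R0 → R6=1+126=127
halt.
Total executed instructions: 29.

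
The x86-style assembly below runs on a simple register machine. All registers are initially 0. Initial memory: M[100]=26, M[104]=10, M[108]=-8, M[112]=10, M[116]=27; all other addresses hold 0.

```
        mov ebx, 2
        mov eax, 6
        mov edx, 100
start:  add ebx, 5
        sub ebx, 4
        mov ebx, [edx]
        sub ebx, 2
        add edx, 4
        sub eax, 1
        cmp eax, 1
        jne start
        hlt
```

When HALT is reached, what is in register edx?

after mov ebx, 2: ebx=2
after mov eax, 6: eax=6
after mov edx, 100: edx=100
after add ebx, 5: ebx=2+5=7
after sub ebx, 4: ebx=7-4=3
after mov ebx, [edx]: ebx=M[100]=26
after sub ebx, 2: ebx=26-2=24
after add edx, 4: edx=100+4=104
after sub eax, 1: eax=6-1=5
cmp eax, 1  (cmp 5,1)
jne start: taken
after add ebx, 5: ebx=24+5=29
after sub ebx, 4: ebx=29-4=25
after mov ebx, [edx]: ebx=M[104]=10
after sub ebx, 2: ebx=10-2=8
after add edx, 4: edx=104+4=108
after sub eax, 1: eax=5-1=4
cmp eax, 1  (cmp 4,1)
jne start: taken
after add ebx, 5: ebx=8+5=13
after sub ebx, 4: ebx=13-4=9
after mov ebx, [edx]: ebx=M[108]=-8
after sub ebx, 2: ebx=(-8)-2=-10
after add edx, 4: edx=108+4=112
after sub eax, 1: eax=4-1=3
cmp eax, 1  (cmp 3,1)
jne start: taken
after add ebx, 5: ebx=(-10)+5=-5
after sub ebx, 4: ebx=(-5)-4=-9
after mov ebx, [edx]: ebx=M[112]=10
after sub ebx, 2: ebx=10-2=8
after add edx, 4: edx=112+4=116
after sub eax, 1: eax=3-1=2
cmp eax, 1  (cmp 2,1)
jne start: taken
after add ebx, 5: ebx=8+5=13
after sub ebx, 4: ebx=13-4=9
after mov ebx, [edx]: ebx=M[116]=27
after sub ebx, 2: ebx=27-2=25
after add edx, 4: edx=116+4=120
after sub eax, 1: eax=2-1=1
cmp eax, 1  (cmp 1,1)
jne start: not taken
halt.

120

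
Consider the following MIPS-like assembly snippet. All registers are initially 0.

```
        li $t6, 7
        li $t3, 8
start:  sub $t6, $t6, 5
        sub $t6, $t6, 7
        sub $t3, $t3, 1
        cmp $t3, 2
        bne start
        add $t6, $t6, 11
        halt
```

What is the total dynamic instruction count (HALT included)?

li $t6, 7 → $t6=7
li $t3, 8 → $t3=8
sub $t6, $t6, 5 → $t6=7-5=2
sub $t6, $t6, 7 → $t6=2-7=-5
sub $t3, $t3, 1 → $t3=8-1=7
cmp $t3, 2  (cmp 7,2)
bne start: taken
sub $t6, $t6, 5 → $t6=(-5)-5=-10
sub $t6, $t6, 7 → $t6=(-10)-7=-17
sub $t3, $t3, 1 → $t3=7-1=6
cmp $t3, 2  (cmp 6,2)
bne start: taken
sub $t6, $t6, 5 → $t6=(-17)-5=-22
sub $t6, $t6, 7 → $t6=(-22)-7=-29
sub $t3, $t3, 1 → $t3=6-1=5
cmp $t3, 2  (cmp 5,2)
bne start: taken
sub $t6, $t6, 5 → $t6=(-29)-5=-34
sub $t6, $t6, 7 → $t6=(-34)-7=-41
sub $t3, $t3, 1 → $t3=5-1=4
cmp $t3, 2  (cmp 4,2)
bne start: taken
sub $t6, $t6, 5 → $t6=(-41)-5=-46
sub $t6, $t6, 7 → $t6=(-46)-7=-53
sub $t3, $t3, 1 → $t3=4-1=3
cmp $t3, 2  (cmp 3,2)
bne start: taken
sub $t6, $t6, 5 → $t6=(-53)-5=-58
sub $t6, $t6, 7 → $t6=(-58)-7=-65
sub $t3, $t3, 1 → $t3=3-1=2
cmp $t3, 2  (cmp 2,2)
bne start: not taken
add $t6, $t6, 11 → $t6=(-65)+11=-54
halt.
Total executed instructions: 34.

34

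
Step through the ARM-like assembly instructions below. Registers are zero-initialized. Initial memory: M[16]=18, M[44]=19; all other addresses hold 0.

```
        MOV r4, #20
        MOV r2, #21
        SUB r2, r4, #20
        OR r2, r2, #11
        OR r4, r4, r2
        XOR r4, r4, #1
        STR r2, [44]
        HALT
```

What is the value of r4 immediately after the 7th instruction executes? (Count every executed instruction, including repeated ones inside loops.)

30

r4=20
r2=21
r2=20-20=0
r2=0|11=11
r4=20|11=31
r4=31^1=30
STR r2, [44] → M[44]=11
After step 7: r4 = 30.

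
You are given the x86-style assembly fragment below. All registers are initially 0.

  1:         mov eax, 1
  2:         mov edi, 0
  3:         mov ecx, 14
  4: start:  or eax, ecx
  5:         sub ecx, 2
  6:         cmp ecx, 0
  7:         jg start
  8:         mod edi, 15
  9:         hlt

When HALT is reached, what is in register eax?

15

after mov eax, 1: eax=1
after mov edi, 0: edi=0
after mov ecx, 14: ecx=14
after or eax, ecx: eax=1|14=15
after sub ecx, 2: ecx=14-2=12
cmp ecx, 0  (cmp 12,0)
jg start: taken
after or eax, ecx: eax=15|12=15
after sub ecx, 2: ecx=12-2=10
cmp ecx, 0  (cmp 10,0)
jg start: taken
after or eax, ecx: eax=15|10=15
after sub ecx, 2: ecx=10-2=8
cmp ecx, 0  (cmp 8,0)
jg start: taken
after or eax, ecx: eax=15|8=15
after sub ecx, 2: ecx=8-2=6
cmp ecx, 0  (cmp 6,0)
jg start: taken
after or eax, ecx: eax=15|6=15
after sub ecx, 2: ecx=6-2=4
cmp ecx, 0  (cmp 4,0)
jg start: taken
after or eax, ecx: eax=15|4=15
after sub ecx, 2: ecx=4-2=2
cmp ecx, 0  (cmp 2,0)
jg start: taken
after or eax, ecx: eax=15|2=15
after sub ecx, 2: ecx=2-2=0
cmp ecx, 0  (cmp 0,0)
jg start: not taken
after mod edi, 15: edi=0%15=0
halt.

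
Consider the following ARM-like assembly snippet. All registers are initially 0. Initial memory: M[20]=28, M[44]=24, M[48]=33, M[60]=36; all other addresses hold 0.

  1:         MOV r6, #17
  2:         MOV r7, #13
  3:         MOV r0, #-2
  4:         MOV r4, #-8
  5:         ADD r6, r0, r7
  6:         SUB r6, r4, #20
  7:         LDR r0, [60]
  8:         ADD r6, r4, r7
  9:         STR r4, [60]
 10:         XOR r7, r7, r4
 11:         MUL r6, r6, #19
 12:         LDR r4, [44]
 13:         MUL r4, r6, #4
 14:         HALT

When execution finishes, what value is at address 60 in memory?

after MOV r6, #17: r6=17
after MOV r7, #13: r7=13
after MOV r0, #-2: r0=-2
after MOV r4, #-8: r4=-8
after ADD r6, r0, r7: r6=(-2)+13=11
after SUB r6, r4, #20: r6=(-8)-20=-28
after LDR r0, [60]: r0=M[60]=36
after ADD r6, r4, r7: r6=(-8)+13=5
STR r4, [60] → M[60]=-8
after XOR r7, r7, r4: r7=13^(-8)=-11
after MUL r6, r6, #19: r6=5*19=95
after LDR r4, [44]: r4=M[44]=24
after MUL r4, r6, #4: r4=95*4=380
halt.

-8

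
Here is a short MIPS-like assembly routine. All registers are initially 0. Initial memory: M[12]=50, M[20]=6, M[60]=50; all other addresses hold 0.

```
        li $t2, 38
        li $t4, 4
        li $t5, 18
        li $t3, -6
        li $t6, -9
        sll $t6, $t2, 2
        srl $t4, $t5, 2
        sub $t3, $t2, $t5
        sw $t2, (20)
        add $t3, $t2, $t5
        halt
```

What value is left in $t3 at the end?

li $t2, 38 → $t2=38
li $t4, 4 → $t4=4
li $t5, 18 → $t5=18
li $t3, -6 → $t3=-6
li $t6, -9 → $t6=-9
sll $t6, $t2, 2 → $t6=38<<2=152
srl $t4, $t5, 2 → $t4=18>>2=4
sub $t3, $t2, $t5 → $t3=38-18=20
sw $t2, (20) → M[20]=38
add $t3, $t2, $t5 → $t3=38+18=56
halt.

56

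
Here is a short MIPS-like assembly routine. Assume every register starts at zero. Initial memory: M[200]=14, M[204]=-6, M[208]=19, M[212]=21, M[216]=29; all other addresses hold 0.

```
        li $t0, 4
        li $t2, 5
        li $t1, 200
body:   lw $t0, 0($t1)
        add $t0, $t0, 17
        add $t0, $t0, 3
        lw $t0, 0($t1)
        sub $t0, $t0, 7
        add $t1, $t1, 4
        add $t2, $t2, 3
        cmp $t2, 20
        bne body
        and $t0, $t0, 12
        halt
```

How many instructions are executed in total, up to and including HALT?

$t0=4
$t2=5
$t1=200
$t0=M[200]=14
$t0=14+17=31
$t0=31+3=34
$t0=M[200]=14
$t0=14-7=7
$t1=200+4=204
$t2=5+3=8
cmp $t2, 20  (cmp 8,20)
bne body: taken
$t0=M[204]=-6
$t0=(-6)+17=11
$t0=11+3=14
$t0=M[204]=-6
$t0=(-6)-7=-13
$t1=204+4=208
$t2=8+3=11
cmp $t2, 20  (cmp 11,20)
bne body: taken
$t0=M[208]=19
$t0=19+17=36
$t0=36+3=39
$t0=M[208]=19
$t0=19-7=12
$t1=208+4=212
$t2=11+3=14
cmp $t2, 20  (cmp 14,20)
bne body: taken
$t0=M[212]=21
$t0=21+17=38
$t0=38+3=41
$t0=M[212]=21
$t0=21-7=14
$t1=212+4=216
$t2=14+3=17
cmp $t2, 20  (cmp 17,20)
bne body: taken
$t0=M[216]=29
$t0=29+17=46
$t0=46+3=49
$t0=M[216]=29
$t0=29-7=22
$t1=216+4=220
$t2=17+3=20
cmp $t2, 20  (cmp 20,20)
bne body: not taken
$t0=22&12=4
halt.
Total executed instructions: 50.

50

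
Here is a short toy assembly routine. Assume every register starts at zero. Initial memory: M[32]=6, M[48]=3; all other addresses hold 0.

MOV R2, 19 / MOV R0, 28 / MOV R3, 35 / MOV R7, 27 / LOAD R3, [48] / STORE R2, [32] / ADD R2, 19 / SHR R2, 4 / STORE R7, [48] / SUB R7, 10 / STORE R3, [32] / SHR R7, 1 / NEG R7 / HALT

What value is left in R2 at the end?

2

after MOV R2, 19: R2=19
after MOV R0, 28: R0=28
after MOV R3, 35: R3=35
after MOV R7, 27: R7=27
after LOAD R3, [48]: R3=M[48]=3
STORE R2, [32] → M[32]=19
after ADD R2, 19: R2=19+19=38
after SHR R2, 4: R2=38>>4=2
STORE R7, [48] → M[48]=27
after SUB R7, 10: R7=27-10=17
STORE R3, [32] → M[32]=3
after SHR R7, 1: R7=17>>1=8
after NEG R7: R7=-(8)=-8
halt.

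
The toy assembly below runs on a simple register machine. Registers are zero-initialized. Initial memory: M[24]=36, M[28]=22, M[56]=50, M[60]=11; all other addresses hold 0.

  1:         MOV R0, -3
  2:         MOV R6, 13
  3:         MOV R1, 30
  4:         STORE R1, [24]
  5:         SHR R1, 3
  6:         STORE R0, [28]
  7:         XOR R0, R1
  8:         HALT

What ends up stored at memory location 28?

-3

MOV R0, -3 → R0=-3
MOV R6, 13 → R6=13
MOV R1, 30 → R1=30
STORE R1, [24] → M[24]=30
SHR R1, 3 → R1=30>>3=3
STORE R0, [28] → M[28]=-3
XOR R0, R1 → R0=(-3)^3=-2
halt.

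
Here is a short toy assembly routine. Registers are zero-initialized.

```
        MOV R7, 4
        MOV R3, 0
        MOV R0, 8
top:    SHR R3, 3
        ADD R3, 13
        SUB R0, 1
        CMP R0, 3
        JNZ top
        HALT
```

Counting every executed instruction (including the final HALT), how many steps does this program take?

R7=4
R3=0
R0=8
R3=0>>3=0
R3=0+13=13
R0=8-1=7
CMP R0, 3  (cmp 7,3)
JNZ top: taken
R3=13>>3=1
R3=1+13=14
R0=7-1=6
CMP R0, 3  (cmp 6,3)
JNZ top: taken
R3=14>>3=1
R3=1+13=14
R0=6-1=5
CMP R0, 3  (cmp 5,3)
JNZ top: taken
R3=14>>3=1
R3=1+13=14
R0=5-1=4
CMP R0, 3  (cmp 4,3)
JNZ top: taken
R3=14>>3=1
R3=1+13=14
R0=4-1=3
CMP R0, 3  (cmp 3,3)
JNZ top: not taken
halt.
Total executed instructions: 29.

29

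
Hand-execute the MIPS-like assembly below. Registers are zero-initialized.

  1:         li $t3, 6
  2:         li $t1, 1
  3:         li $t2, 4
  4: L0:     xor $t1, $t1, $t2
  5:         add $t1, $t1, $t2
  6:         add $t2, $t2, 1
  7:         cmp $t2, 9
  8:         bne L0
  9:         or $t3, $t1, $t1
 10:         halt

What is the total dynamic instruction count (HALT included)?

30

li $t3, 6 → $t3=6
li $t1, 1 → $t1=1
li $t2, 4 → $t2=4
xor $t1, $t1, $t2 → $t1=1^4=5
add $t1, $t1, $t2 → $t1=5+4=9
add $t2, $t2, 1 → $t2=4+1=5
cmp $t2, 9  (cmp 5,9)
bne L0: taken
xor $t1, $t1, $t2 → $t1=9^5=12
add $t1, $t1, $t2 → $t1=12+5=17
add $t2, $t2, 1 → $t2=5+1=6
cmp $t2, 9  (cmp 6,9)
bne L0: taken
xor $t1, $t1, $t2 → $t1=17^6=23
add $t1, $t1, $t2 → $t1=23+6=29
add $t2, $t2, 1 → $t2=6+1=7
cmp $t2, 9  (cmp 7,9)
bne L0: taken
xor $t1, $t1, $t2 → $t1=29^7=26
add $t1, $t1, $t2 → $t1=26+7=33
add $t2, $t2, 1 → $t2=7+1=8
cmp $t2, 9  (cmp 8,9)
bne L0: taken
xor $t1, $t1, $t2 → $t1=33^8=41
add $t1, $t1, $t2 → $t1=41+8=49
add $t2, $t2, 1 → $t2=8+1=9
cmp $t2, 9  (cmp 9,9)
bne L0: not taken
or $t3, $t1, $t1 → $t3=49|49=49
halt.
Total executed instructions: 30.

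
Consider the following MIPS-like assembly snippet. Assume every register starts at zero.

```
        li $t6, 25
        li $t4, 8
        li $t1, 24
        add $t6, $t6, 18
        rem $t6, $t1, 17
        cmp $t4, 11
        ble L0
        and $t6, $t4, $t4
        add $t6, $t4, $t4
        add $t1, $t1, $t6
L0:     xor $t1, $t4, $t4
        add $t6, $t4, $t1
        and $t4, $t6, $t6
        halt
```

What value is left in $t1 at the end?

after li $t6, 25: $t6=25
after li $t4, 8: $t4=8
after li $t1, 24: $t1=24
after add $t6, $t6, 18: $t6=25+18=43
after rem $t6, $t1, 17: $t6=24%17=7
cmp $t4, 11  (cmp 8,11)
ble L0: taken
after xor $t1, $t4, $t4: $t1=8^8=0
after add $t6, $t4, $t1: $t6=8+0=8
after and $t4, $t6, $t6: $t4=8&8=8
halt.

0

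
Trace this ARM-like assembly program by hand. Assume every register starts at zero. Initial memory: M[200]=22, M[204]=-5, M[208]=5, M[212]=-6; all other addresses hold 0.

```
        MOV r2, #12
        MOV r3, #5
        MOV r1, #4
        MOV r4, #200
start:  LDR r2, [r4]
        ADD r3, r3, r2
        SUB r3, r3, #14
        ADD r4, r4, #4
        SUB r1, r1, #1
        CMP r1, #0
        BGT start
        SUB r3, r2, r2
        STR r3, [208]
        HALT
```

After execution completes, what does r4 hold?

MOV r2, #12 → r2=12
MOV r3, #5 → r3=5
MOV r1, #4 → r1=4
MOV r4, #200 → r4=200
LDR r2, [r4] → r2=M[200]=22
ADD r3, r3, r2 → r3=5+22=27
SUB r3, r3, #14 → r3=27-14=13
ADD r4, r4, #4 → r4=200+4=204
SUB r1, r1, #1 → r1=4-1=3
CMP r1, #0  (cmp 3,0)
BGT start: taken
LDR r2, [r4] → r2=M[204]=-5
ADD r3, r3, r2 → r3=13+(-5)=8
SUB r3, r3, #14 → r3=8-14=-6
ADD r4, r4, #4 → r4=204+4=208
SUB r1, r1, #1 → r1=3-1=2
CMP r1, #0  (cmp 2,0)
BGT start: taken
LDR r2, [r4] → r2=M[208]=5
ADD r3, r3, r2 → r3=(-6)+5=-1
SUB r3, r3, #14 → r3=(-1)-14=-15
ADD r4, r4, #4 → r4=208+4=212
SUB r1, r1, #1 → r1=2-1=1
CMP r1, #0  (cmp 1,0)
BGT start: taken
LDR r2, [r4] → r2=M[212]=-6
ADD r3, r3, r2 → r3=(-15)+(-6)=-21
SUB r3, r3, #14 → r3=(-21)-14=-35
ADD r4, r4, #4 → r4=212+4=216
SUB r1, r1, #1 → r1=1-1=0
CMP r1, #0  (cmp 0,0)
BGT start: not taken
SUB r3, r2, r2 → r3=(-6)-(-6)=0
STR r3, [208] → M[208]=0
halt.

216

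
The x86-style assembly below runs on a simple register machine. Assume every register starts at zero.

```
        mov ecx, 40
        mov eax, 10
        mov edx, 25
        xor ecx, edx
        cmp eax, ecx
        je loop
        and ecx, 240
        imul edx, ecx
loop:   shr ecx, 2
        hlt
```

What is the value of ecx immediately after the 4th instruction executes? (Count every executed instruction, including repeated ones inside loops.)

49

ecx=40
eax=10
edx=25
ecx=40^25=49
After step 4: ecx = 49.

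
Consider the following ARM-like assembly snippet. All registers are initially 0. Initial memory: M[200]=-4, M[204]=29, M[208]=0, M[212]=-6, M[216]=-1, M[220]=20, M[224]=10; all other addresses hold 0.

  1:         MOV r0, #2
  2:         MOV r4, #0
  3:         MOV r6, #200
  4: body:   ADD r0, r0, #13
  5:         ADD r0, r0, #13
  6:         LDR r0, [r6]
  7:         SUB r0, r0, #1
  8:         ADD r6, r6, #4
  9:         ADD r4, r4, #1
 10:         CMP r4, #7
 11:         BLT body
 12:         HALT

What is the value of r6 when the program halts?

MOV r0, #2 → r0=2
MOV r4, #0 → r4=0
MOV r6, #200 → r6=200
ADD r0, r0, #13 → r0=2+13=15
ADD r0, r0, #13 → r0=15+13=28
LDR r0, [r6] → r0=M[200]=-4
SUB r0, r0, #1 → r0=(-4)-1=-5
ADD r6, r6, #4 → r6=200+4=204
ADD r4, r4, #1 → r4=0+1=1
CMP r4, #7  (cmp 1,7)
BLT body: taken
ADD r0, r0, #13 → r0=(-5)+13=8
ADD r0, r0, #13 → r0=8+13=21
LDR r0, [r6] → r0=M[204]=29
SUB r0, r0, #1 → r0=29-1=28
ADD r6, r6, #4 → r6=204+4=208
ADD r4, r4, #1 → r4=1+1=2
CMP r4, #7  (cmp 2,7)
BLT body: taken
ADD r0, r0, #13 → r0=28+13=41
ADD r0, r0, #13 → r0=41+13=54
LDR r0, [r6] → r0=M[208]=0
SUB r0, r0, #1 → r0=0-1=-1
ADD r6, r6, #4 → r6=208+4=212
ADD r4, r4, #1 → r4=2+1=3
CMP r4, #7  (cmp 3,7)
BLT body: taken
ADD r0, r0, #13 → r0=(-1)+13=12
ADD r0, r0, #13 → r0=12+13=25
LDR r0, [r6] → r0=M[212]=-6
SUB r0, r0, #1 → r0=(-6)-1=-7
ADD r6, r6, #4 → r6=212+4=216
ADD r4, r4, #1 → r4=3+1=4
CMP r4, #7  (cmp 4,7)
BLT body: taken
ADD r0, r0, #13 → r0=(-7)+13=6
ADD r0, r0, #13 → r0=6+13=19
LDR r0, [r6] → r0=M[216]=-1
SUB r0, r0, #1 → r0=(-1)-1=-2
ADD r6, r6, #4 → r6=216+4=220
ADD r4, r4, #1 → r4=4+1=5
CMP r4, #7  (cmp 5,7)
BLT body: taken
ADD r0, r0, #13 → r0=(-2)+13=11
ADD r0, r0, #13 → r0=11+13=24
LDR r0, [r6] → r0=M[220]=20
SUB r0, r0, #1 → r0=20-1=19
ADD r6, r6, #4 → r6=220+4=224
ADD r4, r4, #1 → r4=5+1=6
CMP r4, #7  (cmp 6,7)
BLT body: taken
ADD r0, r0, #13 → r0=19+13=32
ADD r0, r0, #13 → r0=32+13=45
LDR r0, [r6] → r0=M[224]=10
SUB r0, r0, #1 → r0=10-1=9
ADD r6, r6, #4 → r6=224+4=228
ADD r4, r4, #1 → r4=6+1=7
CMP r4, #7  (cmp 7,7)
BLT body: not taken
halt.

228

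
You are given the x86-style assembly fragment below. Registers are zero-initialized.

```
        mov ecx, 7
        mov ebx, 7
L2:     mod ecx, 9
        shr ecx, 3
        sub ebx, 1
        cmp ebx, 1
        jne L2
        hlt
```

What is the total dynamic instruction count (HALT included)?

33

mov ecx, 7 → ecx=7
mov ebx, 7 → ebx=7
mod ecx, 9 → ecx=7%9=7
shr ecx, 3 → ecx=7>>3=0
sub ebx, 1 → ebx=7-1=6
cmp ebx, 1  (cmp 6,1)
jne L2: taken
mod ecx, 9 → ecx=0%9=0
shr ecx, 3 → ecx=0>>3=0
sub ebx, 1 → ebx=6-1=5
cmp ebx, 1  (cmp 5,1)
jne L2: taken
mod ecx, 9 → ecx=0%9=0
shr ecx, 3 → ecx=0>>3=0
sub ebx, 1 → ebx=5-1=4
cmp ebx, 1  (cmp 4,1)
jne L2: taken
mod ecx, 9 → ecx=0%9=0
shr ecx, 3 → ecx=0>>3=0
sub ebx, 1 → ebx=4-1=3
cmp ebx, 1  (cmp 3,1)
jne L2: taken
mod ecx, 9 → ecx=0%9=0
shr ecx, 3 → ecx=0>>3=0
sub ebx, 1 → ebx=3-1=2
cmp ebx, 1  (cmp 2,1)
jne L2: taken
mod ecx, 9 → ecx=0%9=0
shr ecx, 3 → ecx=0>>3=0
sub ebx, 1 → ebx=2-1=1
cmp ebx, 1  (cmp 1,1)
jne L2: not taken
halt.
Total executed instructions: 33.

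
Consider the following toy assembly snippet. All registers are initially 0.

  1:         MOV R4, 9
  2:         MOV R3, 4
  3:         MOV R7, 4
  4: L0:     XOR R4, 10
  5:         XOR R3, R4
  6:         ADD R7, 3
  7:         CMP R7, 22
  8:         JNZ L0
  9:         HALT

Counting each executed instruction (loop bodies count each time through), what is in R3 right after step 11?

MOV R4, 9 → R4=9
MOV R3, 4 → R3=4
MOV R7, 4 → R7=4
XOR R4, 10 → R4=9^10=3
XOR R3, R4 → R3=4^3=7
ADD R7, 3 → R7=4+3=7
CMP R7, 22  (cmp 7,22)
JNZ L0: taken
XOR R4, 10 → R4=3^10=9
XOR R3, R4 → R3=7^9=14
ADD R7, 3 → R7=7+3=10
After step 11: R3 = 14.

14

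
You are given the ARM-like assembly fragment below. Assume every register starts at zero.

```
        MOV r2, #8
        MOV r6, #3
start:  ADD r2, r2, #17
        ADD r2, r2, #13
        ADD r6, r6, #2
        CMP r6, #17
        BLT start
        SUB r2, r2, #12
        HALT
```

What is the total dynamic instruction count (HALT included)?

after MOV r2, #8: r2=8
after MOV r6, #3: r6=3
after ADD r2, r2, #17: r2=8+17=25
after ADD r2, r2, #13: r2=25+13=38
after ADD r6, r6, #2: r6=3+2=5
CMP r6, #17  (cmp 5,17)
BLT start: taken
after ADD r2, r2, #17: r2=38+17=55
after ADD r2, r2, #13: r2=55+13=68
after ADD r6, r6, #2: r6=5+2=7
CMP r6, #17  (cmp 7,17)
BLT start: taken
after ADD r2, r2, #17: r2=68+17=85
after ADD r2, r2, #13: r2=85+13=98
after ADD r6, r6, #2: r6=7+2=9
CMP r6, #17  (cmp 9,17)
BLT start: taken
after ADD r2, r2, #17: r2=98+17=115
after ADD r2, r2, #13: r2=115+13=128
after ADD r6, r6, #2: r6=9+2=11
CMP r6, #17  (cmp 11,17)
BLT start: taken
after ADD r2, r2, #17: r2=128+17=145
after ADD r2, r2, #13: r2=145+13=158
after ADD r6, r6, #2: r6=11+2=13
CMP r6, #17  (cmp 13,17)
BLT start: taken
after ADD r2, r2, #17: r2=158+17=175
after ADD r2, r2, #13: r2=175+13=188
after ADD r6, r6, #2: r6=13+2=15
CMP r6, #17  (cmp 15,17)
BLT start: taken
after ADD r2, r2, #17: r2=188+17=205
after ADD r2, r2, #13: r2=205+13=218
after ADD r6, r6, #2: r6=15+2=17
CMP r6, #17  (cmp 17,17)
BLT start: not taken
after SUB r2, r2, #12: r2=218-12=206
halt.
Total executed instructions: 39.

39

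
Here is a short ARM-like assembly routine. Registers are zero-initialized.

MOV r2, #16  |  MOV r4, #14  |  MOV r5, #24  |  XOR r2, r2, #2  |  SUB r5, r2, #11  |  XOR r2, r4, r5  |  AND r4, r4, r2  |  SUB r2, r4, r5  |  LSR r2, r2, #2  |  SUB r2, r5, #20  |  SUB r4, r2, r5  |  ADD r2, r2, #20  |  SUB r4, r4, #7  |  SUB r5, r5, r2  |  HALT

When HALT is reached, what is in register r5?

MOV r2, #16 → r2=16
MOV r4, #14 → r4=14
MOV r5, #24 → r5=24
XOR r2, r2, #2 → r2=16^2=18
SUB r5, r2, #11 → r5=18-11=7
XOR r2, r4, r5 → r2=14^7=9
AND r4, r4, r2 → r4=14&9=8
SUB r2, r4, r5 → r2=8-7=1
LSR r2, r2, #2 → r2=1>>2=0
SUB r2, r5, #20 → r2=7-20=-13
SUB r4, r2, r5 → r4=(-13)-7=-20
ADD r2, r2, #20 → r2=(-13)+20=7
SUB r4, r4, #7 → r4=(-20)-7=-27
SUB r5, r5, r2 → r5=7-7=0
halt.

0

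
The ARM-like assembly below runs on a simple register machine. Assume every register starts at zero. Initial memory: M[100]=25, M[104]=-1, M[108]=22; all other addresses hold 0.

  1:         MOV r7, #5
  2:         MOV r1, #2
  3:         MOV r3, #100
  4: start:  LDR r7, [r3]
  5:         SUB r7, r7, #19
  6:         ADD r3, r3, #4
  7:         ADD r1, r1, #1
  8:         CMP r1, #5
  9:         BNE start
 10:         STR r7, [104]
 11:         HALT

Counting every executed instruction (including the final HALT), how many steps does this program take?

23

r7=5
r1=2
r3=100
r7=M[100]=25
r7=25-19=6
r3=100+4=104
r1=2+1=3
CMP r1, #5  (cmp 3,5)
BNE start: taken
r7=M[104]=-1
r7=(-1)-19=-20
r3=104+4=108
r1=3+1=4
CMP r1, #5  (cmp 4,5)
BNE start: taken
r7=M[108]=22
r7=22-19=3
r3=108+4=112
r1=4+1=5
CMP r1, #5  (cmp 5,5)
BNE start: not taken
STR r7, [104] → M[104]=3
halt.
Total executed instructions: 23.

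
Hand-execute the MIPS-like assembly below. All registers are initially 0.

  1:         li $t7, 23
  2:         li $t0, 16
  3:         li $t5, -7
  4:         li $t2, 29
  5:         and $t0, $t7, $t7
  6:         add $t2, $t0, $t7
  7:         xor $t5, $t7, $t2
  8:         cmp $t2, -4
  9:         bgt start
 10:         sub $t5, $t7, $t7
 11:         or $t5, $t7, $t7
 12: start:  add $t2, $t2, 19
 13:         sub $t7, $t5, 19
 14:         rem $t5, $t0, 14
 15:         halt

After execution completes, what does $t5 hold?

9

li $t7, 23 → $t7=23
li $t0, 16 → $t0=16
li $t5, -7 → $t5=-7
li $t2, 29 → $t2=29
and $t0, $t7, $t7 → $t0=23&23=23
add $t2, $t0, $t7 → $t2=23+23=46
xor $t5, $t7, $t2 → $t5=23^46=57
cmp $t2, -4  (cmp 46,-4)
bgt start: taken
add $t2, $t2, 19 → $t2=46+19=65
sub $t7, $t5, 19 → $t7=57-19=38
rem $t5, $t0, 14 → $t5=23%14=9
halt.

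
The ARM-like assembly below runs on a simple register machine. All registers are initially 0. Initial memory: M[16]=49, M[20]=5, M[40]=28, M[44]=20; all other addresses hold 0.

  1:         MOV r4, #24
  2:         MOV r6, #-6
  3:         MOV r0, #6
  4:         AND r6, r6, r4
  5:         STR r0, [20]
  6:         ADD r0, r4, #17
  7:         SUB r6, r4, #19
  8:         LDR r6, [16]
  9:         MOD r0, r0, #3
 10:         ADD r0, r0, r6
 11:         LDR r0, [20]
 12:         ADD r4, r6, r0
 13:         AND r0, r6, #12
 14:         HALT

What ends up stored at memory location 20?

6

after MOV r4, #24: r4=24
after MOV r6, #-6: r6=-6
after MOV r0, #6: r0=6
after AND r6, r6, r4: r6=(-6)&24=24
STR r0, [20] → M[20]=6
after ADD r0, r4, #17: r0=24+17=41
after SUB r6, r4, #19: r6=24-19=5
after LDR r6, [16]: r6=M[16]=49
after MOD r0, r0, #3: r0=41%3=2
after ADD r0, r0, r6: r0=2+49=51
after LDR r0, [20]: r0=M[20]=6
after ADD r4, r6, r0: r4=49+6=55
after AND r0, r6, #12: r0=49&12=0
halt.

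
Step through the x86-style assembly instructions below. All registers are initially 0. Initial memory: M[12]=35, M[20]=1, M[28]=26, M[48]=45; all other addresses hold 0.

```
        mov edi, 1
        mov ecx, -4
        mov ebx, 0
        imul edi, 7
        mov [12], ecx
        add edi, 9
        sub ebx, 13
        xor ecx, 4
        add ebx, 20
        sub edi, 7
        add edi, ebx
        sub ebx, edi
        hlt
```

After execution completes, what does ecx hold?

edi=1
ecx=-4
ebx=0
edi=1*7=7
mov [12], ecx → M[12]=-4
edi=7+9=16
ebx=0-13=-13
ecx=(-4)^4=-8
ebx=(-13)+20=7
edi=16-7=9
edi=9+7=16
ebx=7-16=-9
halt.

-8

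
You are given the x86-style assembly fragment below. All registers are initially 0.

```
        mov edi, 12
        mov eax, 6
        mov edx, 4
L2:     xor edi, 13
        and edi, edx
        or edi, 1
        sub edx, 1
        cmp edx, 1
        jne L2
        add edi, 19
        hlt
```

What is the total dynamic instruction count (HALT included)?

mov edi, 12 → edi=12
mov eax, 6 → eax=6
mov edx, 4 → edx=4
xor edi, 13 → edi=12^13=1
and edi, edx → edi=1&4=0
or edi, 1 → edi=0|1=1
sub edx, 1 → edx=4-1=3
cmp edx, 1  (cmp 3,1)
jne L2: taken
xor edi, 13 → edi=1^13=12
and edi, edx → edi=12&3=0
or edi, 1 → edi=0|1=1
sub edx, 1 → edx=3-1=2
cmp edx, 1  (cmp 2,1)
jne L2: taken
xor edi, 13 → edi=1^13=12
and edi, edx → edi=12&2=0
or edi, 1 → edi=0|1=1
sub edx, 1 → edx=2-1=1
cmp edx, 1  (cmp 1,1)
jne L2: not taken
add edi, 19 → edi=1+19=20
halt.
Total executed instructions: 23.

23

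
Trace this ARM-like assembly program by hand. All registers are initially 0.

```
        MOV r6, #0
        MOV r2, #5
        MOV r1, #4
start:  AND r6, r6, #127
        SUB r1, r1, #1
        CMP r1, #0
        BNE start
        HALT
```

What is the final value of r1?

after MOV r6, #0: r6=0
after MOV r2, #5: r2=5
after MOV r1, #4: r1=4
after AND r6, r6, #127: r6=0&127=0
after SUB r1, r1, #1: r1=4-1=3
CMP r1, #0  (cmp 3,0)
BNE start: taken
after AND r6, r6, #127: r6=0&127=0
after SUB r1, r1, #1: r1=3-1=2
CMP r1, #0  (cmp 2,0)
BNE start: taken
after AND r6, r6, #127: r6=0&127=0
after SUB r1, r1, #1: r1=2-1=1
CMP r1, #0  (cmp 1,0)
BNE start: taken
after AND r6, r6, #127: r6=0&127=0
after SUB r1, r1, #1: r1=1-1=0
CMP r1, #0  (cmp 0,0)
BNE start: not taken
halt.

0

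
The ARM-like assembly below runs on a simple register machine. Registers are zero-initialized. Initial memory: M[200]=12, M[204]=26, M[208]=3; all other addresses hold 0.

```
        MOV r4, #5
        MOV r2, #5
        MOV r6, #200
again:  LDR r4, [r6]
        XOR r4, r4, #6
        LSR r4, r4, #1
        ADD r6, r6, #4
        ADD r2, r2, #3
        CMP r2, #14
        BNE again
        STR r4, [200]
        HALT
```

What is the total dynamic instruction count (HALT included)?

MOV r4, #5 → r4=5
MOV r2, #5 → r2=5
MOV r6, #200 → r6=200
LDR r4, [r6] → r4=M[200]=12
XOR r4, r4, #6 → r4=12^6=10
LSR r4, r4, #1 → r4=10>>1=5
ADD r6, r6, #4 → r6=200+4=204
ADD r2, r2, #3 → r2=5+3=8
CMP r2, #14  (cmp 8,14)
BNE again: taken
LDR r4, [r6] → r4=M[204]=26
XOR r4, r4, #6 → r4=26^6=28
LSR r4, r4, #1 → r4=28>>1=14
ADD r6, r6, #4 → r6=204+4=208
ADD r2, r2, #3 → r2=8+3=11
CMP r2, #14  (cmp 11,14)
BNE again: taken
LDR r4, [r6] → r4=M[208]=3
XOR r4, r4, #6 → r4=3^6=5
LSR r4, r4, #1 → r4=5>>1=2
ADD r6, r6, #4 → r6=208+4=212
ADD r2, r2, #3 → r2=11+3=14
CMP r2, #14  (cmp 14,14)
BNE again: not taken
STR r4, [200] → M[200]=2
halt.
Total executed instructions: 26.

26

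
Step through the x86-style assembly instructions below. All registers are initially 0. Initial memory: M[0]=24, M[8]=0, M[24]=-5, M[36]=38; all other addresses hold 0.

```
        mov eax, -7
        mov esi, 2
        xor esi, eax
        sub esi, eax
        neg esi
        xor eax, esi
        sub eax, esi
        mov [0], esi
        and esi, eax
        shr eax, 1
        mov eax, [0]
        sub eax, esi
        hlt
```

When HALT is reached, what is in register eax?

eax=-7
esi=2
esi=2^(-7)=-5
esi=(-5)-(-7)=2
esi=-(2)=-2
eax=(-7)^(-2)=7
eax=7-(-2)=9
mov [0], esi → M[0]=-2
esi=(-2)&9=8
eax=9>>1=4
eax=M[0]=-2
eax=(-2)-8=-10
halt.

-10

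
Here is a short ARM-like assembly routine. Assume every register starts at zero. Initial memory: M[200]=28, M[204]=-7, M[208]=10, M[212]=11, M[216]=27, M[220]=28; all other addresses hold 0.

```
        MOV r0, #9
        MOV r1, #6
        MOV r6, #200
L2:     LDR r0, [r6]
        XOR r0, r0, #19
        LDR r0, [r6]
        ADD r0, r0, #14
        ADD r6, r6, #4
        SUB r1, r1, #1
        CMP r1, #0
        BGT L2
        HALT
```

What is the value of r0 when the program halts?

after MOV r0, #9: r0=9
after MOV r1, #6: r1=6
after MOV r6, #200: r6=200
after LDR r0, [r6]: r0=M[200]=28
after XOR r0, r0, #19: r0=28^19=15
after LDR r0, [r6]: r0=M[200]=28
after ADD r0, r0, #14: r0=28+14=42
after ADD r6, r6, #4: r6=200+4=204
after SUB r1, r1, #1: r1=6-1=5
CMP r1, #0  (cmp 5,0)
BGT L2: taken
after LDR r0, [r6]: r0=M[204]=-7
after XOR r0, r0, #19: r0=(-7)^19=-22
after LDR r0, [r6]: r0=M[204]=-7
after ADD r0, r0, #14: r0=(-7)+14=7
after ADD r6, r6, #4: r6=204+4=208
after SUB r1, r1, #1: r1=5-1=4
CMP r1, #0  (cmp 4,0)
BGT L2: taken
after LDR r0, [r6]: r0=M[208]=10
after XOR r0, r0, #19: r0=10^19=25
after LDR r0, [r6]: r0=M[208]=10
after ADD r0, r0, #14: r0=10+14=24
after ADD r6, r6, #4: r6=208+4=212
after SUB r1, r1, #1: r1=4-1=3
CMP r1, #0  (cmp 3,0)
BGT L2: taken
after LDR r0, [r6]: r0=M[212]=11
after XOR r0, r0, #19: r0=11^19=24
after LDR r0, [r6]: r0=M[212]=11
after ADD r0, r0, #14: r0=11+14=25
after ADD r6, r6, #4: r6=212+4=216
after SUB r1, r1, #1: r1=3-1=2
CMP r1, #0  (cmp 2,0)
BGT L2: taken
after LDR r0, [r6]: r0=M[216]=27
after XOR r0, r0, #19: r0=27^19=8
after LDR r0, [r6]: r0=M[216]=27
after ADD r0, r0, #14: r0=27+14=41
after ADD r6, r6, #4: r6=216+4=220
after SUB r1, r1, #1: r1=2-1=1
CMP r1, #0  (cmp 1,0)
BGT L2: taken
after LDR r0, [r6]: r0=M[220]=28
after XOR r0, r0, #19: r0=28^19=15
after LDR r0, [r6]: r0=M[220]=28
after ADD r0, r0, #14: r0=28+14=42
after ADD r6, r6, #4: r6=220+4=224
after SUB r1, r1, #1: r1=1-1=0
CMP r1, #0  (cmp 0,0)
BGT L2: not taken
halt.

42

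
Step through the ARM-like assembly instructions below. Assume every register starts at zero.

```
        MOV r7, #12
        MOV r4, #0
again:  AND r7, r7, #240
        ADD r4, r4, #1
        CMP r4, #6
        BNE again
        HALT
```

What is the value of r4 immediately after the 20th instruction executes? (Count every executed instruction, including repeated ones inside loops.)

after MOV r7, #12: r7=12
after MOV r4, #0: r4=0
after AND r7, r7, #240: r7=12&240=0
after ADD r4, r4, #1: r4=0+1=1
CMP r4, #6  (cmp 1,6)
BNE again: taken
after AND r7, r7, #240: r7=0&240=0
after ADD r4, r4, #1: r4=1+1=2
CMP r4, #6  (cmp 2,6)
BNE again: taken
after AND r7, r7, #240: r7=0&240=0
after ADD r4, r4, #1: r4=2+1=3
CMP r4, #6  (cmp 3,6)
BNE again: taken
after AND r7, r7, #240: r7=0&240=0
after ADD r4, r4, #1: r4=3+1=4
CMP r4, #6  (cmp 4,6)
BNE again: taken
after AND r7, r7, #240: r7=0&240=0
after ADD r4, r4, #1: r4=4+1=5
After step 20: r4 = 5.

5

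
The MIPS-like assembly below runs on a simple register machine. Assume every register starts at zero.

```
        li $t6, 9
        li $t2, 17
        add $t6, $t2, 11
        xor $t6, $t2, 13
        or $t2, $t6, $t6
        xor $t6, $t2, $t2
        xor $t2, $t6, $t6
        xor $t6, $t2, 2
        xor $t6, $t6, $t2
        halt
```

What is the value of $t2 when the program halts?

0

li $t6, 9 → $t6=9
li $t2, 17 → $t2=17
add $t6, $t2, 11 → $t6=17+11=28
xor $t6, $t2, 13 → $t6=17^13=28
or $t2, $t6, $t6 → $t2=28|28=28
xor $t6, $t2, $t2 → $t6=28^28=0
xor $t2, $t6, $t6 → $t2=0^0=0
xor $t6, $t2, 2 → $t6=0^2=2
xor $t6, $t6, $t2 → $t6=2^0=2
halt.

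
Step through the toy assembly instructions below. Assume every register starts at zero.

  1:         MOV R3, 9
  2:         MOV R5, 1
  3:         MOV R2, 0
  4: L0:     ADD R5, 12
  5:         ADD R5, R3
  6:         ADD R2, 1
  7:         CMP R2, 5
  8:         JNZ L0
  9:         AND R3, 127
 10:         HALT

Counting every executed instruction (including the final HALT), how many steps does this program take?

after MOV R3, 9: R3=9
after MOV R5, 1: R5=1
after MOV R2, 0: R2=0
after ADD R5, 12: R5=1+12=13
after ADD R5, R3: R5=13+9=22
after ADD R2, 1: R2=0+1=1
CMP R2, 5  (cmp 1,5)
JNZ L0: taken
after ADD R5, 12: R5=22+12=34
after ADD R5, R3: R5=34+9=43
after ADD R2, 1: R2=1+1=2
CMP R2, 5  (cmp 2,5)
JNZ L0: taken
after ADD R5, 12: R5=43+12=55
after ADD R5, R3: R5=55+9=64
after ADD R2, 1: R2=2+1=3
CMP R2, 5  (cmp 3,5)
JNZ L0: taken
after ADD R5, 12: R5=64+12=76
after ADD R5, R3: R5=76+9=85
after ADD R2, 1: R2=3+1=4
CMP R2, 5  (cmp 4,5)
JNZ L0: taken
after ADD R5, 12: R5=85+12=97
after ADD R5, R3: R5=97+9=106
after ADD R2, 1: R2=4+1=5
CMP R2, 5  (cmp 5,5)
JNZ L0: not taken
after AND R3, 127: R3=9&127=9
halt.
Total executed instructions: 30.

30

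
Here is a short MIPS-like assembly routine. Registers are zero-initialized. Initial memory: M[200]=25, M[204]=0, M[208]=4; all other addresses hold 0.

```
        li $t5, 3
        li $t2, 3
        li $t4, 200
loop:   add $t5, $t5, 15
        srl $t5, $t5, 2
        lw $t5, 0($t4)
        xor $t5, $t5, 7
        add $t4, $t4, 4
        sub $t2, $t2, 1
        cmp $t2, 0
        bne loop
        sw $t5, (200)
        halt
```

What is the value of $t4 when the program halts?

$t5=3
$t2=3
$t4=200
$t5=3+15=18
$t5=18>>2=4
$t5=M[200]=25
$t5=25^7=30
$t4=200+4=204
$t2=3-1=2
cmp $t2, 0  (cmp 2,0)
bne loop: taken
$t5=30+15=45
$t5=45>>2=11
$t5=M[204]=0
$t5=0^7=7
$t4=204+4=208
$t2=2-1=1
cmp $t2, 0  (cmp 1,0)
bne loop: taken
$t5=7+15=22
$t5=22>>2=5
$t5=M[208]=4
$t5=4^7=3
$t4=208+4=212
$t2=1-1=0
cmp $t2, 0  (cmp 0,0)
bne loop: not taken
sw $t5, (200) → M[200]=3
halt.

212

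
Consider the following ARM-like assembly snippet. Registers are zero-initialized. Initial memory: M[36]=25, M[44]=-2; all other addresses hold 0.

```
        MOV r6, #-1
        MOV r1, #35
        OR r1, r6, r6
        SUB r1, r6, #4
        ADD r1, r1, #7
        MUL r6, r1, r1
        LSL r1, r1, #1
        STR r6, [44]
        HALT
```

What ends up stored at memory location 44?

4

r6=-1
r1=35
r1=(-1)|(-1)=-1
r1=(-1)-4=-5
r1=(-5)+7=2
r6=2*2=4
r1=2<<1=4
STR r6, [44] → M[44]=4
halt.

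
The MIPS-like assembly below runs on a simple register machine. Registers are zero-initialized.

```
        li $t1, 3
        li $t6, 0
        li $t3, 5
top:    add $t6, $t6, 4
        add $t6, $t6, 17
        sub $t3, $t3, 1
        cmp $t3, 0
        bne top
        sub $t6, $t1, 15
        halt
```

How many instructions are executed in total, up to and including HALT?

30

after li $t1, 3: $t1=3
after li $t6, 0: $t6=0
after li $t3, 5: $t3=5
after add $t6, $t6, 4: $t6=0+4=4
after add $t6, $t6, 17: $t6=4+17=21
after sub $t3, $t3, 1: $t3=5-1=4
cmp $t3, 0  (cmp 4,0)
bne top: taken
after add $t6, $t6, 4: $t6=21+4=25
after add $t6, $t6, 17: $t6=25+17=42
after sub $t3, $t3, 1: $t3=4-1=3
cmp $t3, 0  (cmp 3,0)
bne top: taken
after add $t6, $t6, 4: $t6=42+4=46
after add $t6, $t6, 17: $t6=46+17=63
after sub $t3, $t3, 1: $t3=3-1=2
cmp $t3, 0  (cmp 2,0)
bne top: taken
after add $t6, $t6, 4: $t6=63+4=67
after add $t6, $t6, 17: $t6=67+17=84
after sub $t3, $t3, 1: $t3=2-1=1
cmp $t3, 0  (cmp 1,0)
bne top: taken
after add $t6, $t6, 4: $t6=84+4=88
after add $t6, $t6, 17: $t6=88+17=105
after sub $t3, $t3, 1: $t3=1-1=0
cmp $t3, 0  (cmp 0,0)
bne top: not taken
after sub $t6, $t1, 15: $t6=3-15=-12
halt.
Total executed instructions: 30.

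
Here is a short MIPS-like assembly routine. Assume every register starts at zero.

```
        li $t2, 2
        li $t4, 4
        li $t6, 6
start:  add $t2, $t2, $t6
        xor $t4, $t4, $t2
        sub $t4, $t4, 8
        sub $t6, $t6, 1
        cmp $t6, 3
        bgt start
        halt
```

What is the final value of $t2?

after li $t2, 2: $t2=2
after li $t4, 4: $t4=4
after li $t6, 6: $t6=6
after add $t2, $t2, $t6: $t2=2+6=8
after xor $t4, $t4, $t2: $t4=4^8=12
after sub $t4, $t4, 8: $t4=12-8=4
after sub $t6, $t6, 1: $t6=6-1=5
cmp $t6, 3  (cmp 5,3)
bgt start: taken
after add $t2, $t2, $t6: $t2=8+5=13
after xor $t4, $t4, $t2: $t4=4^13=9
after sub $t4, $t4, 8: $t4=9-8=1
after sub $t6, $t6, 1: $t6=5-1=4
cmp $t6, 3  (cmp 4,3)
bgt start: taken
after add $t2, $t2, $t6: $t2=13+4=17
after xor $t4, $t4, $t2: $t4=1^17=16
after sub $t4, $t4, 8: $t4=16-8=8
after sub $t6, $t6, 1: $t6=4-1=3
cmp $t6, 3  (cmp 3,3)
bgt start: not taken
halt.

17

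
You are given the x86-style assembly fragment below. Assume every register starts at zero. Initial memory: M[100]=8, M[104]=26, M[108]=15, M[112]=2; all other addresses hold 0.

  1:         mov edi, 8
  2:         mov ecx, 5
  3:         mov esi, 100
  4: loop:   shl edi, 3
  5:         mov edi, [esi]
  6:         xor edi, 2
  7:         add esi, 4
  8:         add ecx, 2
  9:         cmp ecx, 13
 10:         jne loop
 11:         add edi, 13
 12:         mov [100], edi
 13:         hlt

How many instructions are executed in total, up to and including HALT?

mov edi, 8 → edi=8
mov ecx, 5 → ecx=5
mov esi, 100 → esi=100
shl edi, 3 → edi=8<<3=64
mov edi, [esi] → edi=M[100]=8
xor edi, 2 → edi=8^2=10
add esi, 4 → esi=100+4=104
add ecx, 2 → ecx=5+2=7
cmp ecx, 13  (cmp 7,13)
jne loop: taken
shl edi, 3 → edi=10<<3=80
mov edi, [esi] → edi=M[104]=26
xor edi, 2 → edi=26^2=24
add esi, 4 → esi=104+4=108
add ecx, 2 → ecx=7+2=9
cmp ecx, 13  (cmp 9,13)
jne loop: taken
shl edi, 3 → edi=24<<3=192
mov edi, [esi] → edi=M[108]=15
xor edi, 2 → edi=15^2=13
add esi, 4 → esi=108+4=112
add ecx, 2 → ecx=9+2=11
cmp ecx, 13  (cmp 11,13)
jne loop: taken
shl edi, 3 → edi=13<<3=104
mov edi, [esi] → edi=M[112]=2
xor edi, 2 → edi=2^2=0
add esi, 4 → esi=112+4=116
add ecx, 2 → ecx=11+2=13
cmp ecx, 13  (cmp 13,13)
jne loop: not taken
add edi, 13 → edi=0+13=13
mov [100], edi → M[100]=13
halt.
Total executed instructions: 34.

34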